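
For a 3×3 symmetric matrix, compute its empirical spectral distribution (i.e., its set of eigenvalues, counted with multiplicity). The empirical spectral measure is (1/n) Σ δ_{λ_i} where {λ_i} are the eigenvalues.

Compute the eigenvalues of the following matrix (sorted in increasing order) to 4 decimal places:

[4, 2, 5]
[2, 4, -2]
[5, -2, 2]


Since M is real symmetric, all three eigenvalues are real; they are the roots of det(λI − M) = λ³ − (tr M) λ² + s λ − det M, where s is the sum of the principal 2×2 minors.
tr M = 4 + 4 + 2 = 10.
s = (4·4 − 2²) + (4·2 − 5²) + (4·2 − (-2)²) = 12 + (-17) + 4 = -1.
det M (expand along row 1) = 4·4 − 2·14 + 5·(-24) = -132.
Characteristic polynomial: λ³ − 10λ² − λ + 132 = 0.
Substitute λ = y + (tr M)/3 = y + 3.333333 to remove the quadratic term: y³ + p·y + q = 0 with p = s − (tr M)²/3 = -34.333333 and q = −2(tr M)³/27 + (tr M)·s/3 − det M = 54.592593.
Three real roots ⇒ use the trigonometric (Viète) form: r = 2√(−p/3) = 6.765928, φ = arccos(3q/(p·r)) = arccos(-0.705037) = 2.353271 rad.
y_k = r·cos(φ/3 − 2πk/3) for k = 0, 1, 2 gives y = 4.788893, 1.744782, -6.533675.
λ_k = y_k + 3.333333 gives λ = 8.1222, 5.0781, -3.2003 (check: the sum is 10.0000 = tr M).

Eigenvalues sorted in increasing order: [-3.2003, 5.0781, 8.1222].


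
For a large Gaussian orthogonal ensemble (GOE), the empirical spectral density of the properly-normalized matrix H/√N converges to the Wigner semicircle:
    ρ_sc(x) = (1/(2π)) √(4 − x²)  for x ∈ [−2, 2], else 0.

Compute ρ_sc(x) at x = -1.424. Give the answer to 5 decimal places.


ρ_sc(x) = (1/(2π)) √(4 − x²). With x = -1.424:
  4 − x² = 4 − (-1.424)² = 4 − 2.027776 = 1.972224.
  √(4 − x²) = 1.404359.
  1/(2π) = 0.159155.
  ρ_sc(-1.424) = 0.159155 · 1.404359 = 0.223511.

Rounded to 5 decimal places: ρ_sc(-1.424) ≈ 0.22351.


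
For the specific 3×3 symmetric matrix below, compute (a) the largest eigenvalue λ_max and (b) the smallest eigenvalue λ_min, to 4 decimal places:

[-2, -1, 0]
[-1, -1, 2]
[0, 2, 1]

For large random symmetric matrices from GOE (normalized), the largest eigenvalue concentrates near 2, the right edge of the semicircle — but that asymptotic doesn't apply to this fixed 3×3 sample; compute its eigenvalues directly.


Since M is real symmetric, all three eigenvalues are real; they are the roots of det(λI − M) = λ³ − (tr M) λ² + s λ − det M, where s is the sum of the principal 2×2 minors.
tr M = -2 + (-1) + 1 = -2.
s = ((-2)·(-1) − (-1)²) + ((-2)·1 − 0²) + ((-1)·1 − 2²) = 1 + (-2) + (-5) = -6.
det M (expand along row 1) = (-2)·(-5) − (-1)·(-1) + 0·(-2) = 9.
Characteristic polynomial: λ³ + 2λ² − 6λ − 9 = 0.
Substitute λ = y + (tr M)/3 = y − 0.666667 to remove the quadratic term: y³ + p·y + q = 0 with p = s − (tr M)²/3 = -7.333333 and q = −2(tr M)³/27 + (tr M)·s/3 − det M = -4.407407.
Three real roots ⇒ use the trigonometric (Viète) form: r = 2√(−p/3) = 3.126944, φ = arccos(3q/(p·r)) = arccos(0.576611) = 0.956222 rad.
y_k = r·cos(φ/3 − 2πk/3) for k = 0, 1, 2 gives y = 2.969442, -0.636109, -2.333333.
λ_k = y_k − 0.666667 gives λ = 2.3028, -1.3028, -3.0000 (check: the sum is -2.0000 = tr M).

Hence λ_max = 2.3028 and λ_min = -3.0000.


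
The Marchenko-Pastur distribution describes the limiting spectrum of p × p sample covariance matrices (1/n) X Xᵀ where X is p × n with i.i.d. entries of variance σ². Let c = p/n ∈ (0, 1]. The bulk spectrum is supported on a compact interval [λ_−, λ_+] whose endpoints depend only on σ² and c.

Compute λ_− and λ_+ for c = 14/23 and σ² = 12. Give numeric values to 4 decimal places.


c = 14/23 = 0.608696; √c = 0.780189.
λ_− = σ² (1 − √c)² = 12 · (1 − 0.780189)² = 12 · (0.219811)² = 0.579800.
λ_+ = σ² (1 + √c)² = 12 · (1 + 0.780189)² = 12 · (1.780189)² = 38.028896.

Rounded to 4 decimal places: λ_− ≈ 0.5798, λ_+ ≈ 38.0289.


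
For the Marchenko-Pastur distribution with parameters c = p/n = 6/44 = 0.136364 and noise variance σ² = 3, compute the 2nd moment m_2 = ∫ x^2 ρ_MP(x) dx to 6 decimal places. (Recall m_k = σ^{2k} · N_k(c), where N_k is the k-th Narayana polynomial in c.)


E[X²] = σ⁴ (1 + c) (second MP moment). With σ² = 3 (so σ⁴ = 9) and c = 6/44 = 0.136364: E[X²] = 9 · (1 + 0.136364) = 9 · 1.136364.

So E[X^2] = 10.227273.


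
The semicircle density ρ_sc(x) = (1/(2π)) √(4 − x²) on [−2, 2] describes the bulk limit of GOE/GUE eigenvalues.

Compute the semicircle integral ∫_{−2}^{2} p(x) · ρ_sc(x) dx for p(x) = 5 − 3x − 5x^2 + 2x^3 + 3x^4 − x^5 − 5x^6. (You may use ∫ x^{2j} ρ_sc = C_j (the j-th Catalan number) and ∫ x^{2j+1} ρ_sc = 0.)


Write p(x) = Σ a_i x^i, split into monomials and integrate each against ρ_sc separately.
Using ∫ x^{2j} ρ_sc = C_j = (1/(j+1)) C(2j, j) (Catalan numbers) and ∫ x^{2j+1} ρ_sc = 0 (odd monomials vanish by symmetry):
  i = 0 (even): a_0 · C_{0} = 5 · 1 = 5
  i = 1 (odd): ∫ x^1 ρ_sc = 0 (vanishes)
  i = 2 (even): a_2 · C_{1} = -5 · 1 = -5
  i = 3 (odd): ∫ x^3 ρ_sc = 0 (vanishes)
  i = 4 (even): a_4 · C_{2} = 3 · 2 = 6
  i = 5 (odd): ∫ x^5 ρ_sc = 0 (vanishes)
  i = 6 (even): a_6 · C_{3} = -5 · 5 = -25

Summing the contributions: ∫_{−2}^{2} p(x) ρ_sc(x) dx = 5 + (-5) + 6 + (-25) = -19.


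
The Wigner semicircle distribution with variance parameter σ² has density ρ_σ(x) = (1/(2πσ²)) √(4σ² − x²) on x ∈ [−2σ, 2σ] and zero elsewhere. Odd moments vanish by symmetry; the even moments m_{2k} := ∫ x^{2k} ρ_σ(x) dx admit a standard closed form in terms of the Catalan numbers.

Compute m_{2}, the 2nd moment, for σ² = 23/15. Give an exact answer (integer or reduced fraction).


By the scaled semicircle moment identity, m_{2k} = σ^{2k} · C_k with k = 1.
C_1 = (1/(k+1)) · C(2k, k) = (1/2) · C(2, 1) = (1/2) · 2 = 1.
σ^{2k} = (σ²)^k = (23/15)^1 = 23/15.

Therefore m_{2} = σ^{2} · C_1 = (23/15) · 1 = 23/15.


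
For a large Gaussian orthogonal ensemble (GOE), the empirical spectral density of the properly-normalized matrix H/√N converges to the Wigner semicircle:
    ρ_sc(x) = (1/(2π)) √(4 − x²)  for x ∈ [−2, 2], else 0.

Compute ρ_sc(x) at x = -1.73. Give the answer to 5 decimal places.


ρ_sc(x) = (1/(2π)) √(4 − x²). With x = -1.73:
  4 − x² = 4 − (-1.73)² = 4 − 2.992900 = 1.007100.
  √(4 − x²) = 1.003544.
  1/(2π) = 0.159155.
  ρ_sc(-1.73) = 0.159155 · 1.003544 = 0.159719.

Rounded to 5 decimal places: ρ_sc(-1.73) ≈ 0.15972.


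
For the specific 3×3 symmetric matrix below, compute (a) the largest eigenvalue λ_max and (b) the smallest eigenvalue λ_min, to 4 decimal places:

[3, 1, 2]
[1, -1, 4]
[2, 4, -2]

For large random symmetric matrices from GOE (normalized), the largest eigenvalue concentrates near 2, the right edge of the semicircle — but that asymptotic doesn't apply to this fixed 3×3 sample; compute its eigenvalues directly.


Since M is real symmetric, all three eigenvalues are real; they are the roots of det(λI − M) = λ³ − (tr M) λ² + s λ − det M, where s is the sum of the principal 2×2 minors.
tr M = 3 + (-1) + (-2) = 0.
s = (3·(-1) − 1²) + (3·(-2) − 2²) + ((-1)·(-2) − 4²) = -4 + (-10) + (-14) = -28.
det M (expand along row 1) = 3·(-14) − 1·(-10) + 2·6 = -20.
Characteristic polynomial: λ³ − 28λ + 20 = 0.
Substitute λ = y + (tr M)/3 = y + 0.000000 to remove the quadratic term: y³ + p·y + q = 0 with p = s − (tr M)²/3 = -28.000000 and q = −2(tr M)³/27 + (tr M)·s/3 − det M = 20.000000.
Three real roots ⇒ use the trigonometric (Viète) form: r = 2√(−p/3) = 6.110101, φ = arccos(3q/(p·r)) = arccos(-0.350707) = 1.929123 rad.
y_k = r·cos(φ/3 − 2πk/3) for k = 0, 1, 2 gives y = 4.889767, 0.728069, -5.617837.
λ_k = y_k + 0.000000 gives λ = 4.8898, 0.7281, -5.6178 (check: the sum is 0.0000 = tr M).

Hence λ_max = 4.8898 and λ_min = -5.6178.


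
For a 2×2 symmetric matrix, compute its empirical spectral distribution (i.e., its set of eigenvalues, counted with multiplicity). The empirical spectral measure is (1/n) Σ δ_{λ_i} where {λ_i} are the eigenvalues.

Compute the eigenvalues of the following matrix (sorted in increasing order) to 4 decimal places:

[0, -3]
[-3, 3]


Since M is real symmetric, both eigenvalues are real; they are the roots of det(λI − M) = λ² − (tr M) λ + det M.
tr M = 0 + 3 = 3.
det M = 0·3 − (-3)² = 0 − 9 = -9.
Characteristic polynomial: λ² − 3λ − 9 = 0.
Discriminant Δ = (tr M)² − 4·det M = 9 − (-36) = 45; √Δ = 6.708204.
λ = (tr M ± √Δ)/2 = (3 ± 6.708204)/2, giving (tr M − √Δ)/2 = -1.8541 and (tr M + √Δ)/2 = 4.8541.

Eigenvalues sorted in increasing order: [-1.8541, 4.8541].


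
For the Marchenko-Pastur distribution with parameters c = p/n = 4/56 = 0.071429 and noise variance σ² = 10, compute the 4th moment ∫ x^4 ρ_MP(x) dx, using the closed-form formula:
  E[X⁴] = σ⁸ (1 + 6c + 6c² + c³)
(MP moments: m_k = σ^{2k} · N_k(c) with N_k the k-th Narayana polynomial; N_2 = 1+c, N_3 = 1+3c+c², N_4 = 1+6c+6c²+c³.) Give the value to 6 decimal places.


E[X⁴] = σ⁸ (1 + 6c + 6c² + c³) (fourth MP moment). With σ² = 10 (so σ⁸ = 10000) and c = 4/56 = 0.071429: E[X⁴] = 10000 · (1 + 6·0.071429 + 6·(0.071429)² + (0.071429)³) = 10000 · 1.459548.

So E[X^4] = 14595.481050.


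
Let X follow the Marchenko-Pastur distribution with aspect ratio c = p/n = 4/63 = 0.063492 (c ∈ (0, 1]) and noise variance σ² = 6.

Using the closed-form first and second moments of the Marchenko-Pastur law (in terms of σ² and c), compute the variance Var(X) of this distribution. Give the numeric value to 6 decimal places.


Recall the MP moments m_1 = E[X] = σ² and m_2 = E[X²] = σ⁴ (1 + c).
m_1 = E[X] = σ² = 6, so m_1² = 36.
m_2 = E[X²] = σ⁴ (1 + c) = 36 · (1 + 0.063492) = 36 · 1.063492 = 38.285714.
(Note m_2 − m_1² simplifies to c · σ⁴ = 0.063492 · 36.)

Var(X) = m_2 − m_1² = 38.285714 − 36 = 2.285714.


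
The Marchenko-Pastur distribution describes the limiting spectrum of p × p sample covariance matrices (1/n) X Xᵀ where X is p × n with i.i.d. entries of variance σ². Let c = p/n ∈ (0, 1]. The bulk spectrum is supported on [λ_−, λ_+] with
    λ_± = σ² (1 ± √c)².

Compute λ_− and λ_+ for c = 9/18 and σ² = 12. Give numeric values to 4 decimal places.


c = 9/18 = 0.500000; √c = 0.707107.
λ_− = σ² (1 − √c)² = 12 · (1 − 0.707107)² = 12 · (0.292893)² = 1.029437.
λ_+ = σ² (1 + √c)² = 12 · (1 + 0.707107)² = 12 · (1.707107)² = 34.970563.

Rounded to 4 decimal places: λ_− ≈ 1.0294, λ_+ ≈ 34.9706.


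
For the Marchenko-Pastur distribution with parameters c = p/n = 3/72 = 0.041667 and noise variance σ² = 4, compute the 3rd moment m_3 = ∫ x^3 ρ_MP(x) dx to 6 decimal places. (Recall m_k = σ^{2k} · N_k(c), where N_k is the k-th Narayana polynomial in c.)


E[X³] = σ⁶ (1 + 3c + c²) (third MP moment). With σ² = 4 (so σ⁶ = 64) and c = 3/72 = 0.041667: E[X³] = 64 · (1 + 3·0.041667 + (0.041667)²) = 64 · 1.126736.

So E[X^3] = 72.111111.


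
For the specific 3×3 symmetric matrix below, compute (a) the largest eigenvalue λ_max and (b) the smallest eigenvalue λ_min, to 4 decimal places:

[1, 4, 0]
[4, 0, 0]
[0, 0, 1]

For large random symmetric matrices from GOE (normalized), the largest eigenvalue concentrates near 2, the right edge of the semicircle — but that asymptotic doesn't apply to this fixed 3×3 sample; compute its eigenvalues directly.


Since M is real symmetric, all three eigenvalues are real; they are the roots of det(λI − M) = λ³ − (tr M) λ² + s λ − det M, where s is the sum of the principal 2×2 minors.
tr M = 1 + 0 + 1 = 2.
s = (1·0 − 4²) + (1·1 − 0²) + (0·1 − 0²) = -16 + 1 + 0 = -15.
det M (expand along row 1) = 1·0 − 4·4 + 0·0 = -16.
Characteristic polynomial: λ³ − 2λ² − 15λ + 16 = 0.
Substitute λ = y + (tr M)/3 = y + 0.666667 to remove the quadratic term: y³ + p·y + q = 0 with p = s − (tr M)²/3 = -16.333333 and q = −2(tr M)³/27 + (tr M)·s/3 − det M = 5.407407.
Three real roots ⇒ use the trigonometric (Viète) form: r = 2√(−p/3) = 4.666667, φ = arccos(3q/(p·r)) = arccos(-0.212828) = 1.785265 rad.
y_k = r·cos(φ/3 − 2πk/3) for k = 0, 1, 2 gives y = 3.864462, 0.333333, -4.197796.
λ_k = y_k + 0.666667 gives λ = 4.5311, 1.0000, -3.5311 (check: the sum is 2.0000 = tr M).

Hence λ_max = 4.5311 and λ_min = -3.5311.


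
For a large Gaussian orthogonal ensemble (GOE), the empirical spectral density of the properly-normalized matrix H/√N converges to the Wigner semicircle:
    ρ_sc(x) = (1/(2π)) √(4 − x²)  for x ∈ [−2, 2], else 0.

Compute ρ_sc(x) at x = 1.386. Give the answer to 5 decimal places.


ρ_sc(x) = (1/(2π)) √(4 − x²). With x = 1.386:
  4 − x² = 4 − (1.386)² = 4 − 1.920996 = 2.079004.
  √(4 − x²) = 1.441875.
  1/(2π) = 0.159155.
  ρ_sc(1.386) = 0.159155 · 1.441875 = 0.229482.

Rounded to 5 decimal places: ρ_sc(1.386) ≈ 0.22948.


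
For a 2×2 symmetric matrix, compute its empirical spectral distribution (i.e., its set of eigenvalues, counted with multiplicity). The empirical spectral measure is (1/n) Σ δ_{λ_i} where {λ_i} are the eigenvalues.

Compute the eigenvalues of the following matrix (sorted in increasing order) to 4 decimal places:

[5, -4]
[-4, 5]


Since M is real symmetric, both eigenvalues are real; they are the roots of det(λI − M) = λ² − (tr M) λ + det M.
tr M = 5 + 5 = 10.
det M = 5·5 − (-4)² = 25 − 16 = 9.
Characteristic polynomial: λ² − 10λ + 9 = 0.
Discriminant Δ = (tr M)² − 4·det M = 100 − 36 = 64; √Δ = 8.000000.
λ = (tr M ± √Δ)/2 = (10 ± 8.000000)/2, giving (tr M − √Δ)/2 = 1.0000 and (tr M + √Δ)/2 = 9.0000.

Eigenvalues sorted in increasing order: [1.0000, 9.0000].


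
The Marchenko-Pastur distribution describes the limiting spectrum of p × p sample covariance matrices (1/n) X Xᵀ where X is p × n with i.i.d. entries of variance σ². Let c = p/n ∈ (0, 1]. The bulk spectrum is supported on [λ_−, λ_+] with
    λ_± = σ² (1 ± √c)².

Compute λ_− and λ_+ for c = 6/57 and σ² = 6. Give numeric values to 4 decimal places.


c = 6/57 = 0.105263; √c = 0.324443.
λ_− = σ² (1 − √c)² = 6 · (1 − 0.324443)² = 6 · (0.675557)² = 2.738265.
λ_+ = σ² (1 + √c)² = 6 · (1 + 0.324443)² = 6 · (1.324443)² = 10.524893.

Rounded to 4 decimal places: λ_− ≈ 2.7383, λ_+ ≈ 10.5249.


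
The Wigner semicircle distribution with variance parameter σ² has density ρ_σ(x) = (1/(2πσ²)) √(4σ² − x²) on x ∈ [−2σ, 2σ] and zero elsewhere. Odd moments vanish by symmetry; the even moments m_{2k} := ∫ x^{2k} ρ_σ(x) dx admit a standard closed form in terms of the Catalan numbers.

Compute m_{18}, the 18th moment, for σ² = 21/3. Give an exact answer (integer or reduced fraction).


By the scaled semicircle moment identity, m_{2k} = σ^{2k} · C_k with k = 9.
C_9 = (1/(k+1)) · C(2k, k) = (1/10) · C(18, 9) = (1/10) · 48620 = 4862.
σ^{2k} = (σ²)^k = (21/3)^9 = 40353607.

Therefore m_{18} = σ^{18} · C_9 = 40353607 · 4862 = 196199237234.


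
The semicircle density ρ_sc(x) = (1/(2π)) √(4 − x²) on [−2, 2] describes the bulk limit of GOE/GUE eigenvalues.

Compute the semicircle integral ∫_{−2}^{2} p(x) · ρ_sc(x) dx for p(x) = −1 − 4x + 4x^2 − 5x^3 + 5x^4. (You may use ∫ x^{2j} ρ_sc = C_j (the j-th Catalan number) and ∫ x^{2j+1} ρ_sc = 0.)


Write p(x) = Σ a_i x^i, split into monomials and integrate each against ρ_sc separately.
Using ∫ x^{2j} ρ_sc = C_j = (1/(j+1)) C(2j, j) (Catalan numbers) and ∫ x^{2j+1} ρ_sc = 0 (odd monomials vanish by symmetry):
  i = 0 (even): a_0 · C_{0} = -1 · 1 = -1
  i = 1 (odd): ∫ x^1 ρ_sc = 0 (vanishes)
  i = 2 (even): a_2 · C_{1} = 4 · 1 = 4
  i = 3 (odd): ∫ x^3 ρ_sc = 0 (vanishes)
  i = 4 (even): a_4 · C_{2} = 5 · 2 = 10

Summing the contributions: ∫_{−2}^{2} p(x) ρ_sc(x) dx = (-1) + 4 + 10 = 13.


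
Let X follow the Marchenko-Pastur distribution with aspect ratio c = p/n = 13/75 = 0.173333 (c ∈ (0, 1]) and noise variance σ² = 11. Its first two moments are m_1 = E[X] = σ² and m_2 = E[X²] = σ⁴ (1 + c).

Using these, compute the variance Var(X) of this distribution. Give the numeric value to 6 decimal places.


m_1 = E[X] = σ² = 11, so m_1² = 121.
m_2 = E[X²] = σ⁴ (1 + c) = 121 · (1 + 0.173333) = 121 · 1.173333 = 141.973333.
(Note m_2 − m_1² simplifies to c · σ⁴ = 0.173333 · 121.)

Var(X) = m_2 − m_1² = 141.973333 − 121 = 20.973333.


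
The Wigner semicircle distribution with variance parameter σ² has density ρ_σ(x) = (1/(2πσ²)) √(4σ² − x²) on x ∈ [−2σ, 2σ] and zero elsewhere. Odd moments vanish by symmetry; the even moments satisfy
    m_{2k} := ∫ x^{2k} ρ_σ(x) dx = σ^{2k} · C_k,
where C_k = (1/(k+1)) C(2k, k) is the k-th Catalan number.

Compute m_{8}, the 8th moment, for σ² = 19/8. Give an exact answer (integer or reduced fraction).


By the scaled semicircle moment identity, m_{2k} = σ^{2k} · C_k with k = 4.
C_4 = (1/(k+1)) · C(2k, k) = (1/5) · C(8, 4) = (1/5) · 70 = 14.
σ^{2k} = (σ²)^k = (19/8)^4 = 130321/4096.

Therefore m_{8} = σ^{8} · C_4 = (130321/4096) · 14 = 912247/2048.


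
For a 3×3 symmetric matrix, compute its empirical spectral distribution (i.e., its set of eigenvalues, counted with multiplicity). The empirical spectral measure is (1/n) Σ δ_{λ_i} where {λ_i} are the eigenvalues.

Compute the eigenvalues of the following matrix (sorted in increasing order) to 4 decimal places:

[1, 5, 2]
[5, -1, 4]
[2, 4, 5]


Since M is real symmetric, all three eigenvalues are real; they are the roots of det(λI − M) = λ³ − (tr M) λ² + s λ − det M, where s is the sum of the principal 2×2 minors.
tr M = 1 + (-1) + 5 = 5.
s = (1·(-1) − 5²) + (1·5 − 2²) + ((-1)·5 − 4²) = -26 + 1 + (-21) = -46.
det M (expand along row 1) = 1·(-21) − 5·17 + 2·22 = -62.
Characteristic polynomial: λ³ − 5λ² − 46λ + 62 = 0.
Substitute λ = y + (tr M)/3 = y + 1.666667 to remove the quadratic term: y³ + p·y + q = 0 with p = s − (tr M)²/3 = -54.333333 and q = −2(tr M)³/27 + (tr M)·s/3 − det M = -23.925926.
Three real roots ⇒ use the trigonometric (Viète) form: r = 2√(−p/3) = 8.511430, φ = arccos(3q/(p·r)) = arccos(0.155211) = 1.414956 rad.
y_k = r·cos(φ/3 − 2πk/3) for k = 0, 1, 2 gives y = 7.582143, -0.441943, -7.140200.
λ_k = y_k + 1.666667 gives λ = 9.2488, 1.2247, -5.4735 (check: the sum is 5.0000 = tr M).

Eigenvalues sorted in increasing order: [-5.4735, 1.2247, 9.2488].


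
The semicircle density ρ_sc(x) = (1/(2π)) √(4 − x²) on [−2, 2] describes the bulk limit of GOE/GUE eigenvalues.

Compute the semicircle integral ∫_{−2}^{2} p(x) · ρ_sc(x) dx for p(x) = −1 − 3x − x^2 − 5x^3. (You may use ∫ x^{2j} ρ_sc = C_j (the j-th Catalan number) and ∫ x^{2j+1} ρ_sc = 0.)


Write p(x) = Σ a_i x^i, split into monomials and integrate each against ρ_sc separately.
Using ∫ x^{2j} ρ_sc = C_j = (1/(j+1)) C(2j, j) (Catalan numbers) and ∫ x^{2j+1} ρ_sc = 0 (odd monomials vanish by symmetry):
  i = 0 (even): a_0 · C_{0} = -1 · 1 = -1
  i = 1 (odd): ∫ x^1 ρ_sc = 0 (vanishes)
  i = 2 (even): a_2 · C_{1} = -1 · 1 = -1
  i = 3 (odd): ∫ x^3 ρ_sc = 0 (vanishes)

Summing the contributions: ∫_{−2}^{2} p(x) ρ_sc(x) dx = (-1) + (-1) = -2.


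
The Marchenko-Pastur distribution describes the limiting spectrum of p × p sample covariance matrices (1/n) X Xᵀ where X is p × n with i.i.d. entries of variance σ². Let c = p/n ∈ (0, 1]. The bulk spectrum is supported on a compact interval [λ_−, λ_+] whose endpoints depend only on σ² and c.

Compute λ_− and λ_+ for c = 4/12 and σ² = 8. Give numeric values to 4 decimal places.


c = 4/12 = 0.333333; √c = 0.577350.
λ_− = σ² (1 − √c)² = 8 · (1 − 0.577350)² = 8 · (0.422650)² = 1.429062.
λ_+ = σ² (1 + √c)² = 8 · (1 + 0.577350)² = 8 · (1.577350)² = 19.904271.

Rounded to 4 decimal places: λ_− ≈ 1.4291, λ_+ ≈ 19.9043.


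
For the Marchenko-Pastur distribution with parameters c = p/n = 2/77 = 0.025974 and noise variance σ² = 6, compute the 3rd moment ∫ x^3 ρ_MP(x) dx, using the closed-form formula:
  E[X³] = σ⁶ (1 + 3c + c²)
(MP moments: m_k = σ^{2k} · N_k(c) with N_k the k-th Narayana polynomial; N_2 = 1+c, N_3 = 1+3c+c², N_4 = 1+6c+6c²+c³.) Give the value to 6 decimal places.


E[X³] = σ⁶ (1 + 3c + c²) (third MP moment). With σ² = 6 (so σ⁶ = 216) and c = 2/77 = 0.025974: E[X³] = 216 · (1 + 3·0.025974 + (0.025974)²) = 216 · 1.078597.

So E[X^3] = 232.976893.


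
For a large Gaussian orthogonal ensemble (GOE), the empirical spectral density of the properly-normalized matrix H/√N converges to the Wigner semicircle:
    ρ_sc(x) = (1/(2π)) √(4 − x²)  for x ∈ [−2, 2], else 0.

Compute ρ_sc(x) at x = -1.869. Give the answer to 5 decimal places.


ρ_sc(x) = (1/(2π)) √(4 − x²). With x = -1.869:
  4 − x² = 4 − (-1.869)² = 4 − 3.493161 = 0.506839.
  √(4 − x²) = 0.711926.
  1/(2π) = 0.159155.
  ρ_sc(-1.869) = 0.159155 · 0.711926 = 0.113307.

Rounded to 5 decimal places: ρ_sc(-1.869) ≈ 0.11331.


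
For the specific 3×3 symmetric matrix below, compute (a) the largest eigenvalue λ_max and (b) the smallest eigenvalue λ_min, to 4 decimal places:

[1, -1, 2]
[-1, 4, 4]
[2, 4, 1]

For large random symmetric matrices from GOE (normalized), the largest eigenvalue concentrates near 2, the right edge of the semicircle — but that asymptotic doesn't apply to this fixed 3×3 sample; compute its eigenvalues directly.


Since M is real symmetric, all three eigenvalues are real; they are the roots of det(λI − M) = λ³ − (tr M) λ² + s λ − det M, where s is the sum of the principal 2×2 minors.
tr M = 1 + 4 + 1 = 6.
s = (1·4 − (-1)²) + (1·1 − 2²) + (4·1 − 4²) = 3 + (-3) + (-12) = -12.
det M (expand along row 1) = 1·(-12) − (-1)·(-9) + 2·(-12) = -45.
Characteristic polynomial: λ³ − 6λ² − 12λ + 45 = 0.
Substitute λ = y + (tr M)/3 = y + 2.000000 to remove the quadratic term: y³ + p·y + q = 0 with p = s − (tr M)²/3 = -24.000000 and q = −2(tr M)³/27 + (tr M)·s/3 − det M = 5.000000.
Three real roots ⇒ use the trigonometric (Viète) form: r = 2√(−p/3) = 5.656854, φ = arccos(3q/(p·r)) = arccos(-0.110485) = 1.681508 rad.
y_k = r·cos(φ/3 − 2πk/3) for k = 0, 1, 2 gives y = 4.791288, 0.208712, -5.000000.
λ_k = y_k + 2.000000 gives λ = 6.7913, 2.2087, -3.0000 (check: the sum is 6.0000 = tr M).

Hence λ_max = 6.7913 and λ_min = -3.0000.


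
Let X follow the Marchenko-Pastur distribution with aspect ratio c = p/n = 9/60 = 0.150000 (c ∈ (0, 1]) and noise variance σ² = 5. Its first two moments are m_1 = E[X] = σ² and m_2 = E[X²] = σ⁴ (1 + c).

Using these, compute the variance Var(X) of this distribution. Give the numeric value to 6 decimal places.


m_1 = E[X] = σ² = 5, so m_1² = 25.
m_2 = E[X²] = σ⁴ (1 + c) = 25 · (1 + 0.150000) = 25 · 1.150000 = 28.750000.
(Note m_2 − m_1² simplifies to c · σ⁴ = 0.150000 · 25.)

Var(X) = m_2 − m_1² = 28.750000 − 25 = 3.750000.


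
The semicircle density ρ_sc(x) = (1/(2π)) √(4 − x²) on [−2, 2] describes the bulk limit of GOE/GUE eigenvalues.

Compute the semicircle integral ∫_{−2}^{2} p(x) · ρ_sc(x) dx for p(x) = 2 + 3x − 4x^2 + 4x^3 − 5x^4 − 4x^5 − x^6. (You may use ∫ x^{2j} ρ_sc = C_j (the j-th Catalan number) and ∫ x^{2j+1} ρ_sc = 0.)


Write p(x) = Σ a_i x^i, split into monomials and integrate each against ρ_sc separately.
Using ∫ x^{2j} ρ_sc = C_j = (1/(j+1)) C(2j, j) (Catalan numbers) and ∫ x^{2j+1} ρ_sc = 0 (odd monomials vanish by symmetry):
  i = 0 (even): a_0 · C_{0} = 2 · 1 = 2
  i = 1 (odd): ∫ x^1 ρ_sc = 0 (vanishes)
  i = 2 (even): a_2 · C_{1} = -4 · 1 = -4
  i = 3 (odd): ∫ x^3 ρ_sc = 0 (vanishes)
  i = 4 (even): a_4 · C_{2} = -5 · 2 = -10
  i = 5 (odd): ∫ x^5 ρ_sc = 0 (vanishes)
  i = 6 (even): a_6 · C_{3} = -1 · 5 = -5

Summing the contributions: ∫_{−2}^{2} p(x) ρ_sc(x) dx = 2 + (-4) + (-10) + (-5) = -17.


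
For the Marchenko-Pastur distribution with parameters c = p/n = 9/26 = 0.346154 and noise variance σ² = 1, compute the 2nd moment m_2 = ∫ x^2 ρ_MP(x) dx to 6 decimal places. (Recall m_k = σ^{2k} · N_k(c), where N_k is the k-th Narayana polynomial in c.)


E[X²] = σ⁴ (1 + c) (second MP moment). With σ² = 1 (so σ⁴ = 1) and c = 9/26 = 0.346154: E[X²] = 1 · (1 + 0.346154) = 1 · 1.346154.

So E[X^2] = 1.346154.


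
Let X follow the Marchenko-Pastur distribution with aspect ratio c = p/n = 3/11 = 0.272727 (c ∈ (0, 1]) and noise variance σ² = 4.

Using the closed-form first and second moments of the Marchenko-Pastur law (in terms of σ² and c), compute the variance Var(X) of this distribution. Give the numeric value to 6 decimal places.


Recall the MP moments m_1 = E[X] = σ² and m_2 = E[X²] = σ⁴ (1 + c).
m_1 = E[X] = σ² = 4, so m_1² = 16.
m_2 = E[X²] = σ⁴ (1 + c) = 16 · (1 + 0.272727) = 16 · 1.272727 = 20.363636.
(Note m_2 − m_1² simplifies to c · σ⁴ = 0.272727 · 16.)

Var(X) = m_2 − m_1² = 20.363636 − 16 = 4.363636.


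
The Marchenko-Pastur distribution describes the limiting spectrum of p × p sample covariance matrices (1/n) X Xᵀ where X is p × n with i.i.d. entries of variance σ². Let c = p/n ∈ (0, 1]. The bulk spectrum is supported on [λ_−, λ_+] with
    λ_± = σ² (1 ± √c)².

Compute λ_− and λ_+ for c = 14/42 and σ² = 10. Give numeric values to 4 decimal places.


c = 14/42 = 0.333333; √c = 0.577350.
λ_− = σ² (1 − √c)² = 10 · (1 − 0.577350)² = 10 · (0.422650)² = 1.786328.
λ_+ = σ² (1 + √c)² = 10 · (1 + 0.577350)² = 10 · (1.577350)² = 24.880339.

Rounded to 4 decimal places: λ_− ≈ 1.7863, λ_+ ≈ 24.8803.


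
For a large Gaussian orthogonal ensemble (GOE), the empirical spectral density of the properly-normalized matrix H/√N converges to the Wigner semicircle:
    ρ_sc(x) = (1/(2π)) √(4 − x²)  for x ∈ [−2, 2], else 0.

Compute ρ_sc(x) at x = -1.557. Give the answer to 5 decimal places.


ρ_sc(x) = (1/(2π)) √(4 − x²). With x = -1.557:
  4 − x² = 4 − (-1.557)² = 4 − 2.424249 = 1.575751.
  √(4 − x²) = 1.255289.
  1/(2π) = 0.159155.
  ρ_sc(-1.557) = 0.159155 · 1.255289 = 0.199785.

Rounded to 5 decimal places: ρ_sc(-1.557) ≈ 0.19979.


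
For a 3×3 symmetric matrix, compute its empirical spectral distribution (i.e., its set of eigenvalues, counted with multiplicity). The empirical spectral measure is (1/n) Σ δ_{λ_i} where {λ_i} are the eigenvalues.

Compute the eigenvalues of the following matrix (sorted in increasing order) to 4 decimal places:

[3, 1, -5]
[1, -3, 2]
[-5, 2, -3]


Since M is real symmetric, all three eigenvalues are real; they are the roots of det(λI − M) = λ³ − (tr M) λ² + s λ − det M, where s is the sum of the principal 2×2 minors.
tr M = 3 + (-3) + (-3) = -3.
s = (3·(-3) − 1²) + (3·(-3) − (-5)²) + ((-3)·(-3) − 2²) = -10 + (-34) + 5 = -39.
det M (expand along row 1) = 3·5 − 1·7 + (-5)·(-13) = 73.
Characteristic polynomial: λ³ + 3λ² − 39λ − 73 = 0.
Substitute λ = y + (tr M)/3 = y − 1.000000 to remove the quadratic term: y³ + p·y + q = 0 with p = s − (tr M)²/3 = -42.000000 and q = −2(tr M)³/27 + (tr M)·s/3 − det M = -32.000000.
Three real roots ⇒ use the trigonometric (Viète) form: r = 2√(−p/3) = 7.483315, φ = arccos(3q/(p·r)) = arccos(0.305441) = 1.260394 rad.
y_k = r·cos(φ/3 − 2πk/3) for k = 0, 1, 2 gives y = 6.832531, -0.772898, -6.059633.
λ_k = y_k − 1.000000 gives λ = 5.8325, -1.7729, -7.0596 (check: the sum is -3.0000 = tr M).

Eigenvalues sorted in increasing order: [-7.0596, -1.7729, 5.8325].


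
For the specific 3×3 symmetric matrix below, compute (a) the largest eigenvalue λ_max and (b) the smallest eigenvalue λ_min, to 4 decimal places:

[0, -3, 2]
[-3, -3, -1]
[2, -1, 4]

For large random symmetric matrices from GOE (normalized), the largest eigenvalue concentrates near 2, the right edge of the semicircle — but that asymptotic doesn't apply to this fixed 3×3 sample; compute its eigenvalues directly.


Since M is real symmetric, all three eigenvalues are real; they are the roots of det(λI − M) = λ³ − (tr M) λ² + s λ − det M, where s is the sum of the principal 2×2 minors.
tr M = 0 + (-3) + 4 = 1.
s = (0·(-3) − (-3)²) + (0·4 − 2²) + ((-3)·4 − (-1)²) = -9 + (-4) + (-13) = -26.
det M (expand along row 1) = 0·(-13) − (-3)·(-10) + 2·9 = -12.
Characteristic polynomial: λ³ − λ² − 26λ + 12 = 0.
Substitute λ = y + (tr M)/3 = y + 0.333333 to remove the quadratic term: y³ + p·y + q = 0 with p = s − (tr M)²/3 = -26.333333 and q = −2(tr M)³/27 + (tr M)·s/3 − det M = 3.259259.
Three real roots ⇒ use the trigonometric (Viète) form: r = 2√(−p/3) = 5.925463, φ = arccos(3q/(p·r)) = arccos(-0.062663) = 1.633501 rad.
y_k = r·cos(φ/3 − 2πk/3) for k = 0, 1, 2 gives y = 5.068560, 0.123841, -5.192401.
λ_k = y_k + 0.333333 gives λ = 5.4019, 0.4572, -4.8591 (check: the sum is 1.0000 = tr M).

Hence λ_max = 5.4019 and λ_min = -4.8591.


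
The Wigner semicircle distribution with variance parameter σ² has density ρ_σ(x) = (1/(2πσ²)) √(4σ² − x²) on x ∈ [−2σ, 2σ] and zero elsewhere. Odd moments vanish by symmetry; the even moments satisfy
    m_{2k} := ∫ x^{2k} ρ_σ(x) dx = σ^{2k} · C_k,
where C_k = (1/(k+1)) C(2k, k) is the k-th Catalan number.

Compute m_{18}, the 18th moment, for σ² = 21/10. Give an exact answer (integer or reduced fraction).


By the scaled semicircle moment identity, m_{2k} = σ^{2k} · C_k with k = 9.
C_9 = (1/(k+1)) · C(2k, k) = (1/10) · C(18, 9) = (1/10) · 48620 = 4862.
σ^{2k} = (σ²)^k = (21/10)^9 = 794280046581/1000000000.

Therefore m_{18} = σ^{18} · C_9 = (794280046581/1000000000) · 4862 = 1930894793238411/500000000.


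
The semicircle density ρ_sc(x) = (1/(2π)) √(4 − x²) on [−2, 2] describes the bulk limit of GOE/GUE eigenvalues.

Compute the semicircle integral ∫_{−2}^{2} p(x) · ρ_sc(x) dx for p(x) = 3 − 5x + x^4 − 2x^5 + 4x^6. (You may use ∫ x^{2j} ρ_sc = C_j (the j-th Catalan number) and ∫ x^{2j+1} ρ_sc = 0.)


Write p(x) = Σ a_i x^i, split into monomials and integrate each against ρ_sc separately.
Using ∫ x^{2j} ρ_sc = C_j = (1/(j+1)) C(2j, j) (Catalan numbers) and ∫ x^{2j+1} ρ_sc = 0 (odd monomials vanish by symmetry):
  i = 0 (even): a_0 · C_{0} = 3 · 1 = 3
  i = 1 (odd): ∫ x^1 ρ_sc = 0 (vanishes)
  i = 4 (even): a_4 · C_{2} = 1 · 2 = 2
  i = 5 (odd): ∫ x^5 ρ_sc = 0 (vanishes)
  i = 6 (even): a_6 · C_{3} = 4 · 5 = 20

Summing the contributions: ∫_{−2}^{2} p(x) ρ_sc(x) dx = 3 + 2 + 20 = 25.


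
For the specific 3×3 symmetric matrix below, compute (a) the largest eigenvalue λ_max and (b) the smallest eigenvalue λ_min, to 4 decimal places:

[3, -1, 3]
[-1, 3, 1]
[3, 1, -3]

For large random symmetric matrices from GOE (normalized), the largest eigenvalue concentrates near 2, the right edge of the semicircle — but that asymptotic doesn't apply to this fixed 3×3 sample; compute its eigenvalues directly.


Since M is real symmetric, all three eigenvalues are real; they are the roots of det(λI − M) = λ³ − (tr M) λ² + s λ − det M, where s is the sum of the principal 2×2 minors.
tr M = 3 + 3 + (-3) = 3.
s = (3·3 − (-1)²) + (3·(-3) − 3²) + (3·(-3) − 1²) = 8 + (-18) + (-10) = -20.
det M (expand along row 1) = 3·(-10) − (-1)·0 + 3·(-10) = -60.
Characteristic polynomial: λ³ − 3λ² − 20λ + 60 = 0.
Substitute λ = y + (tr M)/3 = y + 1.000000 to remove the quadratic term: y³ + p·y + q = 0 with p = s − (tr M)²/3 = -23.000000 and q = −2(tr M)³/27 + (tr M)·s/3 − det M = 38.000000.
Three real roots ⇒ use the trigonometric (Viète) form: r = 2√(−p/3) = 5.537749, φ = arccos(3q/(p·r)) = arccos(-0.895043) = 2.679323 rad.
y_k = r·cos(φ/3 − 2πk/3) for k = 0, 1, 2 gives y = 3.472136, 2.000000, -5.472136.
λ_k = y_k + 1.000000 gives λ = 4.4721, 3.0000, -4.4721 (check: the sum is 3.0000 = tr M).

Hence λ_max = 4.4721 and λ_min = -4.4721.


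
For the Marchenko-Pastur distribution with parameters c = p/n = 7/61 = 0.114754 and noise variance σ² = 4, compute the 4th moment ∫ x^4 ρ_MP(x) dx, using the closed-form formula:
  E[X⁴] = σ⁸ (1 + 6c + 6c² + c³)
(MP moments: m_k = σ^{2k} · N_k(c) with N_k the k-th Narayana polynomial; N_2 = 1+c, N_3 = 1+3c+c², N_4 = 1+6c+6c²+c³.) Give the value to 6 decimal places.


E[X⁴] = σ⁸ (1 + 6c + 6c² + c³) (fourth MP moment). With σ² = 4 (so σ⁸ = 256) and c = 7/61 = 0.114754: E[X⁴] = 256 · (1 + 6·0.114754 + 6·(0.114754)² + (0.114754)³) = 256 · 1.769047.

So E[X^4] = 452.875968.


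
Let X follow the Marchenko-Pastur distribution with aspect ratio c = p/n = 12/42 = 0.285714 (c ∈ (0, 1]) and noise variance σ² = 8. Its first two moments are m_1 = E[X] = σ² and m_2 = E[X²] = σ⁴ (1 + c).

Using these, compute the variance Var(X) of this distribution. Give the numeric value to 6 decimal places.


m_1 = E[X] = σ² = 8, so m_1² = 64.
m_2 = E[X²] = σ⁴ (1 + c) = 64 · (1 + 0.285714) = 64 · 1.285714 = 82.285714.
(Note m_2 − m_1² simplifies to c · σ⁴ = 0.285714 · 64.)

Var(X) = m_2 − m_1² = 82.285714 − 64 = 18.285714.


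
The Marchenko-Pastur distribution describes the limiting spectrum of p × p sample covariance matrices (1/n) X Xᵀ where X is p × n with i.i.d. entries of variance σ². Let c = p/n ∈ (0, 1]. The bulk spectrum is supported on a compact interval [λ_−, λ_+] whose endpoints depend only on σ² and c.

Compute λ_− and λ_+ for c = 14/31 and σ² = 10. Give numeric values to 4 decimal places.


c = 14/31 = 0.451613; √c = 0.672022.
λ_− = σ² (1 − √c)² = 10 · (1 − 0.672022)² = 10 · (0.327978)² = 1.075699.
λ_+ = σ² (1 + √c)² = 10 · (1 + 0.672022)² = 10 · (1.672022)² = 27.956559.

Rounded to 4 decimal places: λ_− ≈ 1.0757, λ_+ ≈ 27.9566.


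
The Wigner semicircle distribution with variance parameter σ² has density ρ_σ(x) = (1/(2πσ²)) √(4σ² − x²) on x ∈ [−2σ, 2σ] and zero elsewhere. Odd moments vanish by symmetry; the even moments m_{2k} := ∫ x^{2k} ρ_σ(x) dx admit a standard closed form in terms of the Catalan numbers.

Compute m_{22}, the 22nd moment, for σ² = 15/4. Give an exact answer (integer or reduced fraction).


By the scaled semicircle moment identity, m_{2k} = σ^{2k} · C_k with k = 11.
C_11 = (1/(k+1)) · C(2k, k) = (1/12) · C(22, 11) = (1/12) · 705432 = 58786.
σ^{2k} = (σ²)^k = (15/4)^11 = 8649755859375/4194304.

Therefore m_{22} = σ^{22} · C_11 = (8649755859375/4194304) · 58786 = 254242273974609375/2097152.


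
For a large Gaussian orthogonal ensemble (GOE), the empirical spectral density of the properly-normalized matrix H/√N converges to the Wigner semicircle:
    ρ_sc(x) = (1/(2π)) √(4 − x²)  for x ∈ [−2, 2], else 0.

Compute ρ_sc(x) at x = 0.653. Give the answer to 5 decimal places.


ρ_sc(x) = (1/(2π)) √(4 − x²). With x = 0.653:
  4 − x² = 4 − (0.653)² = 4 − 0.426409 = 3.573591.
  √(4 − x²) = 1.890394.
  1/(2π) = 0.159155.
  ρ_sc(0.653) = 0.159155 · 1.890394 = 0.300866.

Rounded to 5 decimal places: ρ_sc(0.653) ≈ 0.30087.


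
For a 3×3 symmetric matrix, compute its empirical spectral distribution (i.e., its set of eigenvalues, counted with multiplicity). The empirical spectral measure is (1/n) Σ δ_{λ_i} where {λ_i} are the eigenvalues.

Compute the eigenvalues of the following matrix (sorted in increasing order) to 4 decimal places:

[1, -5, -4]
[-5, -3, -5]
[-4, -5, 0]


Since M is real symmetric, all three eigenvalues are real; they are the roots of det(λI − M) = λ³ − (tr M) λ² + s λ − det M, where s is the sum of the principal 2×2 minors.
tr M = 1 + (-3) + 0 = -2.
s = (1·(-3) − (-5)²) + (1·0 − (-4)²) + ((-3)·0 − (-5)²) = -28 + (-16) + (-25) = -69.
det M (expand along row 1) = 1·(-25) − (-5)·(-20) + (-4)·13 = -177.
Characteristic polynomial: λ³ + 2λ² − 69λ + 177 = 0.
Substitute λ = y + (tr M)/3 = y − 0.666667 to remove the quadratic term: y³ + p·y + q = 0 with p = s − (tr M)²/3 = -70.333333 and q = −2(tr M)³/27 + (tr M)·s/3 − det M = 223.592593.
Three real roots ⇒ use the trigonometric (Viète) form: r = 2√(−p/3) = 9.683893, φ = arccos(3q/(p·r)) = arccos(-0.984844) = 2.967269 rad.
y_k = r·cos(φ/3 − 2πk/3) for k = 0, 1, 2 gives y = 5.320821, 4.346728, -9.667548.
λ_k = y_k − 0.666667 gives λ = 4.6542, 3.6801, -10.3342 (check: the sum is -2.0000 = tr M).

Eigenvalues sorted in increasing order: [-10.3342, 3.6801, 4.6542].


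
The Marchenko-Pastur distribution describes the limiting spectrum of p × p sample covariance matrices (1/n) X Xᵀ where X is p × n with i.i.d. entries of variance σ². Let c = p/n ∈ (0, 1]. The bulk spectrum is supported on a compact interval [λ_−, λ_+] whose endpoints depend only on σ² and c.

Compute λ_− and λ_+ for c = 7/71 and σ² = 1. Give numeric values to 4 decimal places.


c = 7/71 = 0.098592; √c = 0.313993.
λ_− = σ² (1 − √c)² = 1 · (1 − 0.313993)² = 1 · (0.686007)² = 0.470606.
λ_+ = σ² (1 + √c)² = 1 · (1 + 0.313993)² = 1 · (1.313993)² = 1.726577.

Rounded to 4 decimal places: λ_− ≈ 0.4706, λ_+ ≈ 1.7266.


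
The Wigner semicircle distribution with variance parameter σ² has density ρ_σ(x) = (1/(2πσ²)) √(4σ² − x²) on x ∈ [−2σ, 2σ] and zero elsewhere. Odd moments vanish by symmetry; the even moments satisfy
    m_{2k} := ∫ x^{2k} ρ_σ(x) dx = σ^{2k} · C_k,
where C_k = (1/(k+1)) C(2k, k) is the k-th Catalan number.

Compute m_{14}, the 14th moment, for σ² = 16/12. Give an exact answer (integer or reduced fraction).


By the scaled semicircle moment identity, m_{2k} = σ^{2k} · C_k with k = 7.
C_7 = (1/(k+1)) · C(2k, k) = (1/8) · C(14, 7) = (1/8) · 3432 = 429.
σ^{2k} = (σ²)^k = (16/12)^7 = 16384/2187.

Therefore m_{14} = σ^{14} · C_7 = (16384/2187) · 429 = 2342912/729.


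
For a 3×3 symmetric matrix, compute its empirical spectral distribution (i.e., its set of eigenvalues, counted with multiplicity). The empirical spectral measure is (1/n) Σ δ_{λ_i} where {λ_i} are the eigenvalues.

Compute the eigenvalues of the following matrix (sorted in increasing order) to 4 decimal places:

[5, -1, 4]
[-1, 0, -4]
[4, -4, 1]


Since M is real symmetric, all three eigenvalues are real; they are the roots of det(λI − M) = λ³ − (tr M) λ² + s λ − det M, where s is the sum of the principal 2×2 minors.
tr M = 5 + 0 + 1 = 6.
s = (5·0 − (-1)²) + (5·1 − 4²) + (0·1 − (-4)²) = -1 + (-11) + (-16) = -28.
det M (expand along row 1) = 5·(-16) − (-1)·15 + 4·4 = -49.
Characteristic polynomial: λ³ − 6λ² − 28λ + 49 = 0.
Substitute λ = y + (tr M)/3 = y + 2.000000 to remove the quadratic term: y³ + p·y + q = 0 with p = s − (tr M)²/3 = -40.000000 and q = −2(tr M)³/27 + (tr M)·s/3 − det M = -23.000000.
Three real roots ⇒ use the trigonometric (Viète) form: r = 2√(−p/3) = 7.302967, φ = arccos(3q/(p·r)) = arccos(0.236205) = 1.332337 rad.
y_k = r·cos(φ/3 − 2πk/3) for k = 0, 1, 2 gives y = 6.594524, -0.579875, -6.014649.
λ_k = y_k + 2.000000 gives λ = 8.5945, 1.4201, -4.0146 (check: the sum is 6.0000 = tr M).

Eigenvalues sorted in increasing order: [-4.0146, 1.4201, 8.5945].


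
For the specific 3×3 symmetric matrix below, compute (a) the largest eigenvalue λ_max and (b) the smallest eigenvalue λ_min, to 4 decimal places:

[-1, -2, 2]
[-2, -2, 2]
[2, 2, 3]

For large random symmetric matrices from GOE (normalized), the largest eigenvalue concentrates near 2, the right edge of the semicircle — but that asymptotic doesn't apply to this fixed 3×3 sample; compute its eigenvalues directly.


Since M is real symmetric, all three eigenvalues are real; they are the roots of det(λI − M) = λ³ − (tr M) λ² + s λ − det M, where s is the sum of the principal 2×2 minors.
tr M = -1 + (-2) + 3 = 0.
s = ((-1)·(-2) − (-2)²) + ((-1)·3 − 2²) + ((-2)·3 − 2²) = -2 + (-7) + (-10) = -19.
det M (expand along row 1) = (-1)·(-10) − (-2)·(-10) + 2·0 = -10.
Characteristic polynomial: λ³ − 19λ + 10 = 0.
Substitute λ = y + (tr M)/3 = y + 0.000000 to remove the quadratic term: y³ + p·y + q = 0 with p = s − (tr M)²/3 = -19.000000 and q = −2(tr M)³/27 + (tr M)·s/3 − det M = 10.000000.
Three real roots ⇒ use the trigonometric (Viète) form: r = 2√(−p/3) = 5.033223, φ = arccos(3q/(p·r)) = arccos(-0.313705) = 1.889889 rad.
y_k = r·cos(φ/3 − 2πk/3) for k = 0, 1, 2 gives y = 4.067092, 0.534346, -4.601438.
λ_k = y_k + 0.000000 gives λ = 4.0671, 0.5343, -4.6014 (check: the sum is 0.0000 = tr M).

Hence λ_max = 4.0671 and λ_min = -4.6014.
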